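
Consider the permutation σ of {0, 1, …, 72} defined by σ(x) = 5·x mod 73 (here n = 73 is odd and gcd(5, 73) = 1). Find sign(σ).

-1

Trace 15: π^k(15) = [15, 2, 10, 50, 31, 9, 45] for k=0..6.
Cycle type of π: 72 + 1; total 2 cycles.
2 cycles on 73: each ℓ→(−1)^(ℓ−1), product (−1)^71 = -1.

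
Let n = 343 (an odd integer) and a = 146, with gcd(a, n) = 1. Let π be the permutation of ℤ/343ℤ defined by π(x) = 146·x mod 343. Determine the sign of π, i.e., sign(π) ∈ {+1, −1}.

Orbit of 1 under x↦146x: [1, 146, 50, 97, 99, 48, 148]… (length divides ord_343(146)).
Cycle lengths of π_146 on ℤ/343ℤ: [14, 14, 14, 14, 14, 14, 14, 14, 14, 14, 14, 14, 14, 14, 14, 14, 14, 14, 14, 14, 14, 2, 2, 2, 2, 2, 2, 2, 2, 2, 2, 2, 2, 2, 2, 2, 2, 2, 2, 2, 2, 2, 2, 2, 2, 1]; 46 cycles in total.
sign(π) = (−1)^{n − #cycles} = (−1)^{343−46} = (−1)^297 = -1.

-1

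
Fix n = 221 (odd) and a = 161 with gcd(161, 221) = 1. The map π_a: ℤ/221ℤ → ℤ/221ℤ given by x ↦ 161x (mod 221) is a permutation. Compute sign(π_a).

-1

Orbit of 38 under x↦161x: [38, 151, 1, 161, 64, 138, 118]… (length divides ord_221(161)).
30 cycles of lengths [8, 8, 8, 8, 8, 8, 8, 8, 8, 8, 8, 8, 8, 8, 8, 8, 8, 8, 8, 8, 8, 8, 8, 8, 8, 8, 4, 4, 4, 1].
Σ(ℓ_i−1) = 221−30 = 191; sign = (−1)^191 = -1.
(161|221)_J = -1 (Zolotarev's lemma cross-check).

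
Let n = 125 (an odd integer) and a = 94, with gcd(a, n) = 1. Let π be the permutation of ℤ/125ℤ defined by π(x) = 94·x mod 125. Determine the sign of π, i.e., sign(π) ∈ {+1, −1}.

Start at x=109: 109 → 121 → 124 → 31 → 39 → 41 → 104 → … (one orbit).
7 cycles of lengths [50, 50, 10, 10, 2, 2, 1].
7 cycles on 125: each ℓ→(−1)^(ℓ−1), product (−1)^118 = +1.

+1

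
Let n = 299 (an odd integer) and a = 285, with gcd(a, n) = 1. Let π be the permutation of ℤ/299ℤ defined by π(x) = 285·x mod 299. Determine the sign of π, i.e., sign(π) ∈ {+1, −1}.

Trace 246: π^k(246) = [246, 144, 77, 118, 142, 105, 25] for k=0..6.
The orbit structure of x ↦ 285x mod 299: 21 orbits of sizes [22, 22, 22, 22, 22, 22, 22, 22, 22, 22, 22, 22, 11, 11, 2, 2, 2, 2, 2, 2, 1].
With 21 cycles on 299 points, sign = (−1)^{299−21} = +1.
Check: (285/299) = +1 by Zolotarev.

+1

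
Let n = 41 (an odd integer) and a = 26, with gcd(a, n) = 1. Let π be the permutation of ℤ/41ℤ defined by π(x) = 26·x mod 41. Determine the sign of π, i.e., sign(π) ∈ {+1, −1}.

-1

Trace 5: π^k(5) = [5, 7, 18, 17, 32, 12, 25] for k=0..6.
Decompose π into cycles: lengths [40, 1] (2 cycles, including the fixed point 0).
41 − 2 = 39 transpositions; sign(π) = (−1)^39 = -1.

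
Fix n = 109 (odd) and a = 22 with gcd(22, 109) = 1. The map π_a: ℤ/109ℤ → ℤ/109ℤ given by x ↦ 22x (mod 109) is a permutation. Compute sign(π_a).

Start at x=15: 15 → 3 → 66 → 35 → 7 → 45 → 9 → … (one orbit).
The orbit structure of x ↦ 22x mod 109: 5 orbits of sizes [27, 27, 27, 27, 1].
Σ(ℓ_i−1) = 109−5 = 104; sign = (−1)^104 = +1.

+1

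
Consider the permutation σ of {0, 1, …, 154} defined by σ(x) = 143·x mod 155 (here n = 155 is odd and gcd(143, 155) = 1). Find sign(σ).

Trace 51: π^k(51) = [51, 8, 59, 67, 126, 38, 9] for k=0..6.
Cycle type of π: 60×2 + 15×2 + 4 + 1; total 6 cycles.
sign(π) = (−1)^{n − #cycles} = (−1)^{155−6} = (−1)^149 = -1.

-1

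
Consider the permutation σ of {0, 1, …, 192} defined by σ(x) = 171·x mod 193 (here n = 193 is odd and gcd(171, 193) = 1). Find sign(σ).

Start at x=49: 49 → 80 → 170 → 120 → 62 → 180 → 93 → … (one orbit).
2 cycles of lengths [192, 1].
2 cycles on 193: each ℓ→(−1)^(ℓ−1), product (−1)^191 = -1.

-1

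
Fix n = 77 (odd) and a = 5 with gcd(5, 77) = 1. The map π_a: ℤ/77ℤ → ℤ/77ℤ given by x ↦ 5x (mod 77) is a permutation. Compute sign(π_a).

Start at x=75: 75 → 67 → 27 → 58 → 59 → 64 → 12 → … (one orbit).
Decompose π into cycles: lengths [30, 30, 6, 5, 5, 1] (6 cycles, including the fixed point 0).
77 − 6 = 71 transpositions; sign(π) = (−1)^71 = -1.
(5|77)_J = -1 (Zolotarev's lemma cross-check).

-1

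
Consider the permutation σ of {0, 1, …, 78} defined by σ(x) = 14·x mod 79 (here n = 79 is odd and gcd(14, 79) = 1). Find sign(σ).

Trace 14: π^k(14) = [14, 38, 58, 22, 71, 46, 12] for k=0..6.
π_14 has 4 disjoint cycles with lengths [26, 26, 26, 1] on {0,…,78}.
With 4 cycles on 79 points, sign = (−1)^{79−4} = -1.

-1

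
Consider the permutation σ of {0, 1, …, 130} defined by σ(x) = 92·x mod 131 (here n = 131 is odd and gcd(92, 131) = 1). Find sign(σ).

-1

Start at x=24: 24 → 112 → 86 → 52 → 68 → 99 → 69 → … (one orbit).
6 cycles of lengths [26, 26, 26, 26, 26, 1].
With 6 cycles on 131 points, sign = (−1)^{131−6} = -1.
(92|131)_J = -1 (Zolotarev's lemma cross-check).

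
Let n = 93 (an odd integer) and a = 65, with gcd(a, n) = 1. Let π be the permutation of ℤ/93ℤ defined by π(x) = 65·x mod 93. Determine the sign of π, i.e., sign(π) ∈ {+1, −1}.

Orbit of 11 under x↦65x: [11, 64, 68, 49, 23, 7, 83]… (length divides ord_93(65)).
Cycle type of π: 30×3 + 2 + 1; total 5 cycles.
5 cycles on 93: each ℓ→(−1)^(ℓ−1), product (−1)^88 = +1.

+1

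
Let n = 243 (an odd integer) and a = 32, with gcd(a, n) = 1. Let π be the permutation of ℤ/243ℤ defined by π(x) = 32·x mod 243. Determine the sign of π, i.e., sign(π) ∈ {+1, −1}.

Start at x=205: 205 → 242 → 211 → 191 → 37 → 212 → 223 → … (one orbit).
π_32 has 6 disjoint cycles with lengths [162, 54, 18, 6, 2, 1] on {0,…,242}.
sign(π) = (−1)^{n − #cycles} = (−1)^{243−6} = (−1)^237 = -1.
Check: (32/243) = -1 by Zolotarev.

-1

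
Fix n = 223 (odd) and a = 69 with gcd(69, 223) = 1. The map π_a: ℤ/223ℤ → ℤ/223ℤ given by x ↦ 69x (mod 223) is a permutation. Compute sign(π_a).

Orbit of 212 under x↦69x: [212, 133, 34, 116, 199, 128, 135]… (length divides ord_223(69)).
The orbit structure of x ↦ 69x mod 223: 3 orbits of sizes [111, 111, 1].
3 cycles on 223: each ℓ→(−1)^(ℓ−1), product (−1)^220 = +1.

+1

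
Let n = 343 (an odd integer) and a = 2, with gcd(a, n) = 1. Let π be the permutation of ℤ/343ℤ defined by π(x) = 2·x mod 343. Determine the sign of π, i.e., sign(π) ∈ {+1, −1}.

Orbit of 249 under x↦2x: [249, 155, 310, 277, 211, 79, 158]… (length divides ord_343(2)).
The orbit structure of x ↦ 2x mod 343: 7 orbits of sizes [147, 147, 21, 21, 3, 3, 1].
With 7 cycles on 343 points, sign = (−1)^{343−7} = +1.

+1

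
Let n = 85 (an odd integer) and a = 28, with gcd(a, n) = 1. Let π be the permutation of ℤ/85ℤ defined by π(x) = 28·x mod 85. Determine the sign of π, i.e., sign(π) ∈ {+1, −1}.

Trace 82: π^k(82) = [82, 1, 28, 19, 22, 21, 78] for k=0..6.
The orbit structure of x ↦ 28x mod 85: 7 orbits of sizes [16, 16, 16, 16, 16, 4, 1].
85 − 7 = 78 transpositions; sign(π) = (−1)^78 = +1.

+1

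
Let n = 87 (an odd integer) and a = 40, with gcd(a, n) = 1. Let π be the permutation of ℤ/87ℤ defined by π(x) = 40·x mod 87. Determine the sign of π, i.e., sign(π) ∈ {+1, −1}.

Start at x=61: 61 → 4 → 73 → 49 → 46 → 13 → 85 → … (one orbit).
The orbit structure of x ↦ 40x mod 87: 6 orbits of sizes [28, 28, 28, 1, 1, 1].
87 − 6 = 81 transpositions; sign(π) = (−1)^81 = -1.
The Jacobi symbol (40|87) = -1 (Zolotarev) agrees.

-1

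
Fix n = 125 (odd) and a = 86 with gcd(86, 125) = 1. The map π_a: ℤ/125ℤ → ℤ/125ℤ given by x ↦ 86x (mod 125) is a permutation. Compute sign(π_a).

+1

Orbit of 51 under x↦86x: [51, 11, 71, 106, 116, 101, 61]… (length divides ord_125(86)).
13 cycles of lengths [25, 25, 25, 25, 5, 5, 5, 5, 1, 1, 1, 1, 1].
13 cycles on 125: each ℓ→(−1)^(ℓ−1), product (−1)^112 = +1.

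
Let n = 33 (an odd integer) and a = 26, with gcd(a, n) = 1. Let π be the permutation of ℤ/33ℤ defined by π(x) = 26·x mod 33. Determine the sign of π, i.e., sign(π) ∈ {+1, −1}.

Trace 4: π^k(4) = [4, 5, 31, 14, 1, 26, 16] for k=0..6.
6 cycles of lengths [10, 10, 5, 5, 2, 1].
33 − 6 = 27 transpositions; sign(π) = (−1)^27 = -1.

-1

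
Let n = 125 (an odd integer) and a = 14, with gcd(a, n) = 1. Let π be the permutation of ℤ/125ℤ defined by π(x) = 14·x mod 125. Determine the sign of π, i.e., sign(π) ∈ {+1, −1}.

+1

Orbit of 4 under x↦14x: [4, 56, 34, 101, 39, 46, 19]… (length divides ord_125(14)).
7 cycles of lengths [50, 50, 10, 10, 2, 2, 1].
7 cycles on 125: each ℓ→(−1)^(ℓ−1), product (−1)^118 = +1.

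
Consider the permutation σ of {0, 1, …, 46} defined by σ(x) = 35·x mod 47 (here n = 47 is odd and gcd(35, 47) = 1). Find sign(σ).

-1

Orbit of 40 under x↦35x: [40, 37, 26, 17, 31, 4, 46]… (length divides ord_47(35)).
Cycle type of π: 46 + 1; total 2 cycles.
sign(π) = (−1)^{n − #cycles} = (−1)^{47−2} = (−1)^45 = -1.
Via Zolotarev, sign(π_{35}) = (35|47) = -1.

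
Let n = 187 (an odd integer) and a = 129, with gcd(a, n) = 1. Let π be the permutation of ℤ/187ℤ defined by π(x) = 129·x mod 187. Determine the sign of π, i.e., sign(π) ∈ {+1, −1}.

Trace 167: π^k(167) = [167, 38, 40, 111, 107, 152, 160] for k=0..6.
The orbit structure of x ↦ 129x mod 187: 5 orbits of sizes [80, 80, 16, 10, 1].
With 5 cycles on 187 points, sign = (−1)^{187−5} = +1.

+1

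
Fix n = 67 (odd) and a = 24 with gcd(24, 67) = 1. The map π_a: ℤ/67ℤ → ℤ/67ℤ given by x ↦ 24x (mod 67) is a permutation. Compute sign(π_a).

+1

Orbit of 9 under x↦24x: [9, 15, 25, 64, 62, 14, 1]… (length divides ord_67(24)).
7 cycles of lengths [11, 11, 11, 11, 11, 11, 1].
Σ(ℓ_i−1) = 67−7 = 60; sign = (−1)^60 = +1.
Zolotarev: (24|67) = +1, matching the cycle-count sign.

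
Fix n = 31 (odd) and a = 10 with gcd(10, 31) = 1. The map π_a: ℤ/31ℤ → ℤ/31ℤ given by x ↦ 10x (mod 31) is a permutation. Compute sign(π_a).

Orbit of 25 under x↦10x: [25, 2, 20, 14, 16, 5, 19]… (length divides ord_31(10)).
π_10 has 3 disjoint cycles with lengths [15, 15, 1] on {0,…,30}.
3 cycles on 31: each ℓ→(−1)^(ℓ−1), product (−1)^28 = +1.

+1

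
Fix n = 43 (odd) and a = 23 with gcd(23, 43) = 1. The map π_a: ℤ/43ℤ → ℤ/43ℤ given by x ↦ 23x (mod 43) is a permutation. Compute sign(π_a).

Trace 14: π^k(14) = [14, 21, 10, 15, 1, 23, 13] for k=0..6.
π_23 has 3 disjoint cycles with lengths [21, 21, 1] on {0,…,42}.
n − c = 43 − 3 = 40; sign = (−1)^40 = +1.

+1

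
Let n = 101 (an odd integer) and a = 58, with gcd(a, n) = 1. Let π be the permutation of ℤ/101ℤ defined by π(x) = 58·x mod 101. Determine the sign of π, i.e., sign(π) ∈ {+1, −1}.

+1

Start at x=25: 25 → 36 → 68 → 5 → 88 → 54 → 1 → … (one orbit).
5 cycles of lengths [25, 25, 25, 25, 1].
5 cycles on 101: each ℓ→(−1)^(ℓ−1), product (−1)^96 = +1.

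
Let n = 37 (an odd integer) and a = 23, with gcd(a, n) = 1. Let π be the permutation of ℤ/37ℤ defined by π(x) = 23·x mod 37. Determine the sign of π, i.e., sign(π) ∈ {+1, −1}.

Start at x=36: 36 → 14 → 26 → 6 → 27 → 29 → 1 → … (one orbit).
Cycle lengths of π_23 on ℤ/37ℤ: [12, 12, 12, 1]; 4 cycles in total.
4 cycles on 37: each ℓ→(−1)^(ℓ−1), product (−1)^33 = -1.
Zolotarev: (23|37) = -1, matching the cycle-count sign.

-1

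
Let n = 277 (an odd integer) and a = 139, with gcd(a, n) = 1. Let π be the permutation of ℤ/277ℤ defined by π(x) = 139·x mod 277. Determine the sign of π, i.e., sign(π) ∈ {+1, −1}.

Start at x=113: 113 → 195 → 236 → 118 → 59 → 168 → 84 → … (one orbit).
The orbit structure of x ↦ 139x mod 277: 4 orbits of sizes [92, 92, 92, 1].
With 4 cycles on 277 points, sign = (−1)^{277−4} = -1.

-1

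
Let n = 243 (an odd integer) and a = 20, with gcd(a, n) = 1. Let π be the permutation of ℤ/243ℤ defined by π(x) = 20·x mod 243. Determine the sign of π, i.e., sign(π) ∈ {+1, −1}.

-1

Orbit of 164 under x↦20x: [164, 121, 233, 43, 131, 190, 155]… (length divides ord_243(20)).
Cycle lengths of π_20 on ℤ/243ℤ: [162, 54, 18, 6, 2, 1]; 6 cycles in total.
With 6 cycles on 243 points, sign = (−1)^{243−6} = -1.
(20|243)_J = -1 (Zolotarev's lemma cross-check).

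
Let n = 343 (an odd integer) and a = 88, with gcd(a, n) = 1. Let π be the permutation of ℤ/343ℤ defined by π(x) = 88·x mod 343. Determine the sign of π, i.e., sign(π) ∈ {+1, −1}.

+1

Orbit of 267 under x↦88x: [267, 172, 44, 99, 137, 51, 29]… (length divides ord_343(88)).
π_88 has 7 disjoint cycles with lengths [147, 147, 21, 21, 3, 3, 1] on {0,…,342}.
n − c = 343 − 7 = 336; sign = (−1)^336 = +1.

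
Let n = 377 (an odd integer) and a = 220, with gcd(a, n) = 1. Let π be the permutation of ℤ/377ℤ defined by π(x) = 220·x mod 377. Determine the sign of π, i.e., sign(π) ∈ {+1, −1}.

Orbit of 12 under x↦220x: [12, 1, 220, 144]… (length divides ord_377(220)).
The orbit structure of x ↦ 220x mod 377: 98 orbits of sizes [4, 4, 4, 4, 4, 4, 4, 4, 4, 4, 4, 4, 4, 4, 4, 4, 4, 4, 4, 4, 4, 4, 4, 4, 4, 4, 4, 4, 4, 4, 4, 4, 4, 4, 4, 4, 4, 4, 4, 4, 4, 4, 4, 4, 4, 4, 4, 4, 4, 4, 4, 4, 4, 4, 4, 4, 4, 4, 4, 4, 4, 4, 4, 4, 4, 4, 4, 4, 4, 4, 4, 4, 4, 4, 4, 4, 4, 4, 4, 4, 4, 4, 4, 4, 4, 4, 4, 4, 4, 4, 4, 2, 2, 2, 2, 2, 2, 1].
98 cycles on 377: each ℓ→(−1)^(ℓ−1), product (−1)^279 = -1.
(220|377)_J = -1 (Zolotarev's lemma cross-check).

-1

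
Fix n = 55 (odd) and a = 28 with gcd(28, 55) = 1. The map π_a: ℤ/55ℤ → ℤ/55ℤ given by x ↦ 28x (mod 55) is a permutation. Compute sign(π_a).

Start at x=26: 26 → 13 → 34 → 17 → 36 → 18 → 9 → … (one orbit).
The orbit structure of x ↦ 28x mod 55: 5 orbits of sizes [20, 20, 10, 4, 1].
Σ(ℓ_i−1) = 55−5 = 50; sign = (−1)^50 = +1.

+1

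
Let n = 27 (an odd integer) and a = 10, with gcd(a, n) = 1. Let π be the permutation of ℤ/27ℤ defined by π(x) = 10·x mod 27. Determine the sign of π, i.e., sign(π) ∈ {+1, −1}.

+1

Start at x=10: 10 → 19 → 1 → 10 (one orbit).
15 cycles of lengths [3, 3, 3, 3, 3, 3, 1, 1, 1, 1, 1, 1, 1, 1, 1].
n − c = 27 − 15 = 12; sign = (−1)^12 = +1.
The Jacobi symbol (10|27) = +1 (Zolotarev) agrees.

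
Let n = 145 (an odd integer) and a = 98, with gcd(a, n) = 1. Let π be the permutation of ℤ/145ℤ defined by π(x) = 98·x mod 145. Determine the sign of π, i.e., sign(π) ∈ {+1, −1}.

Trace 133: π^k(133) = [133, 129, 27, 36, 48, 64, 37] for k=0..6.
Cycle type of π: 28×5 + 4 + 1; total 7 cycles.
sign(π) = (−1)^{n − #cycles} = (−1)^{145−7} = (−1)^138 = +1.
The Jacobi symbol (98|145) = +1 (Zolotarev) agrees.

+1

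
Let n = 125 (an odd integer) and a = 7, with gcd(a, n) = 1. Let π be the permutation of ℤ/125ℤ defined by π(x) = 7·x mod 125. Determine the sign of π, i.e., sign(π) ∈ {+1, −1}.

-1

Orbit of 93 under x↦7x: [93, 26, 57, 24, 43, 51, 107]… (length divides ord_125(7)).
Cycle lengths of π_7 on ℤ/125ℤ: [20, 20, 20, 20, 20, 4, 4, 4, 4, 4, 4, 1]; 12 cycles in total.
With 12 cycles on 125 points, sign = (−1)^{125−12} = -1.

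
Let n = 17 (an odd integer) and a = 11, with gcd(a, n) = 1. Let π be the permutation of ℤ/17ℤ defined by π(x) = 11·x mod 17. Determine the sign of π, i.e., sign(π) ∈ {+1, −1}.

-1

Orbit of 6 under x↦11x: [6, 15, 12, 13, 7, 9, 14]… (length divides ord_17(11)).
π_11 has 2 disjoint cycles with lengths [16, 1] on {0,…,16}.
n − c = 17 − 2 = 15; sign = (−1)^15 = -1.
Zolotarev: (11|17) = -1, matching the cycle-count sign.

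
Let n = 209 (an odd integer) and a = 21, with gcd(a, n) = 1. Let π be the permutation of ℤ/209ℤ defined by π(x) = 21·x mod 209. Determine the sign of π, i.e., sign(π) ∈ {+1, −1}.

+1

Start at x=32: 32 → 45 → 109 → 199 → 208 → 188 → 186 → … (one orbit).
Cycle lengths of π_21 on ℤ/209ℤ: [18, 18, 18, 18, 18, 18, 18, 18, 18, 18, 18, 2, 2, 2, 2, 2, 1]; 17 cycles in total.
sign(π) = (−1)^{n − #cycles} = (−1)^{209−17} = (−1)^192 = +1.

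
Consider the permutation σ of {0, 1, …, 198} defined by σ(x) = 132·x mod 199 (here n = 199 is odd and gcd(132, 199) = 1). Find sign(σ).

Orbit of 25 under x↦132x: [25, 116, 188, 140, 172, 18, 187]… (length divides ord_199(132)).
The orbit structure of x ↦ 132x mod 199: 7 orbits of sizes [33, 33, 33, 33, 33, 33, 1].
n − c = 199 − 7 = 192; sign = (−1)^192 = +1.

+1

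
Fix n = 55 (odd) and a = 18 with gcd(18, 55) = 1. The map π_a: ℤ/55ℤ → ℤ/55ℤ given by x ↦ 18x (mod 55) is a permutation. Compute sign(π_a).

Start at x=43: 43 → 4 → 17 → 31 → 8 → 34 → 7 → … (one orbit).
The orbit structure of x ↦ 18x mod 55: 5 orbits of sizes [20, 20, 10, 4, 1].
Σ(ℓ_i−1) = 55−5 = 50; sign = (−1)^50 = +1.

+1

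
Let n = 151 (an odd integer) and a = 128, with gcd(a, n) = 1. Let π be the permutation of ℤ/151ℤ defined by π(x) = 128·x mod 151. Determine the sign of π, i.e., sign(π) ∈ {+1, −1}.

Start at x=38: 38 → 32 → 19 → 16 → 85 → 8 → 118 → … (one orbit).
11 cycles of lengths [15, 15, 15, 15, 15, 15, 15, 15, 15, 15, 1].
n − c = 151 − 11 = 140; sign = (−1)^140 = +1.

+1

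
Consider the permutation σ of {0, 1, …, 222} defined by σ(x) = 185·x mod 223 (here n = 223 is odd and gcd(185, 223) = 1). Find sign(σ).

-1

Trace 1: π^k(1) = [1, 185, 106, 209, 86, 77, 196] for k=0..6.
π_185 has 2 disjoint cycles with lengths [222, 1] on {0,…,222}.
n − c = 223 − 2 = 221; sign = (−1)^221 = -1.
The Jacobi symbol (185|223) = -1 (Zolotarev) agrees.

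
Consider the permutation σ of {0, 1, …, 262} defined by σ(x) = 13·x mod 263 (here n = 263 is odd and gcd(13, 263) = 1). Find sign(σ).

Orbit of 12 under x↦13x: [12, 156, 187, 64, 43, 33, 166]… (length divides ord_263(13)).
Cycle lengths of π_13 on ℤ/263ℤ: [131, 131, 1]; 3 cycles in total.
263 − 3 = 260 transpositions; sign(π) = (−1)^260 = +1.
The Jacobi symbol (13|263) = +1 (Zolotarev) agrees.

+1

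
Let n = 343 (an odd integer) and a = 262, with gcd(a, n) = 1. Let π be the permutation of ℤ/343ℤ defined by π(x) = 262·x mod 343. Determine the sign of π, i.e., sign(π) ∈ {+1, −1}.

Orbit of 69 under x↦262x: [69, 242, 292, 15, 157, 317, 48]… (length divides ord_343(262)).
π_262 has 4 disjoint cycles with lengths [294, 42, 6, 1] on {0,…,342}.
343 − 4 = 339 transpositions; sign(π) = (−1)^339 = -1.
The Jacobi symbol (262|343) = -1 (Zolotarev) agrees.

-1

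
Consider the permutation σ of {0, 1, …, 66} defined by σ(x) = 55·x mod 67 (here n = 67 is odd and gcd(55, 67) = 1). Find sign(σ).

+1

Trace 35: π^k(35) = [35, 49, 15, 21, 16, 9, 26] for k=0..6.
Cycle type of π: 33×2 + 1; total 3 cycles.
sign(π) = (−1)^{n − #cycles} = (−1)^{67−3} = (−1)^64 = +1.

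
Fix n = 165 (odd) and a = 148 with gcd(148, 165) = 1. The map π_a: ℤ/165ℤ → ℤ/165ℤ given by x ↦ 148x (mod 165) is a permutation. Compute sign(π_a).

-1

Start at x=97: 97 → 1 → 148 → 124 → 37 → 31 → 133 → … (one orbit).
Cycle lengths of π_148 on ℤ/165ℤ: [20, 20, 20, 20, 20, 20, 5, 5, 5, 5, 5, 5, 4, 4, 4, 1, 1, 1]; 18 cycles in total.
n − c = 165 − 18 = 147; sign = (−1)^147 = -1.
Check: (148/165) = -1 by Zolotarev.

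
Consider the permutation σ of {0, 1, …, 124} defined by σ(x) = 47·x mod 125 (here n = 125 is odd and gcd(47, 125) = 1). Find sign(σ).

Orbit of 59 under x↦47x: [59, 23, 81, 57, 54, 38, 36]… (length divides ord_125(47)).
Cycle lengths of π_47 on ℤ/125ℤ: [100, 20, 4, 1]; 4 cycles in total.
n − c = 125 − 4 = 121; sign = (−1)^121 = -1.

-1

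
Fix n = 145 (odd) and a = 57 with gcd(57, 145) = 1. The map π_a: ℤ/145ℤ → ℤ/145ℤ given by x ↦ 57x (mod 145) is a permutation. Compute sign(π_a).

-1

Trace 59: π^k(59) = [59, 28, 1, 57] for k=0..3.
The orbit structure of x ↦ 57x mod 145: 44 orbits of sizes [4, 4, 4, 4, 4, 4, 4, 4, 4, 4, 4, 4, 4, 4, 4, 4, 4, 4, 4, 4, 4, 4, 4, 4, 4, 4, 4, 4, 4, 2, 2, 2, 2, 2, 2, 2, 2, 2, 2, 2, 2, 2, 2, 1].
145 − 44 = 101 transpositions; sign(π) = (−1)^101 = -1.
Zolotarev: (57|145) = -1, matching the cycle-count sign.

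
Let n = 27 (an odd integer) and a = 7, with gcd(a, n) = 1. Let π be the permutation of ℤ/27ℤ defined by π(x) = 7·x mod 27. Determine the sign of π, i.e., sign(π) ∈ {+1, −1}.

+1

Start at x=1: 1 → 7 → 22 → 19 → 25 → 13 → 10 → … (one orbit).
π_7 has 7 disjoint cycles with lengths [9, 9, 3, 3, 1, 1, 1] on {0,…,26}.
7 cycles on 27: each ℓ→(−1)^(ℓ−1), product (−1)^20 = +1.
Check: (7/27) = +1 by Zolotarev.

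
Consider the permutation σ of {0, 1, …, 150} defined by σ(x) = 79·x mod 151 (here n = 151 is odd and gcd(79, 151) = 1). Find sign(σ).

-1

Trace 28: π^k(28) = [28, 98, 41, 68, 87, 78, 122] for k=0..6.
4 cycles of lengths [50, 50, 50, 1].
With 4 cycles on 151 points, sign = (−1)^{151−4} = -1.
(79|151)_J = -1 (Zolotarev's lemma cross-check).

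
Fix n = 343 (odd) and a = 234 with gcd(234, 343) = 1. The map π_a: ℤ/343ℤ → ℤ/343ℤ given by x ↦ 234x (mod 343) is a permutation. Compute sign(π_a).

-1

Orbit of 264 under x↦234x: [264, 36, 192, 338, 202, 277, 334]… (length divides ord_343(234)).
π_234 has 4 disjoint cycles with lengths [294, 42, 6, 1] on {0,…,342}.
n − c = 343 − 4 = 339; sign = (−1)^339 = -1.
Via Zolotarev, sign(π_{234}) = (234|343) = -1.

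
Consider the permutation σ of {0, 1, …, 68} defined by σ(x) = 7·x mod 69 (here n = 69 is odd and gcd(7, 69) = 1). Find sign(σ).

Start at x=19: 19 → 64 → 34 → 31 → 10 → 1 → 7 → … (one orbit).
π_7 has 6 disjoint cycles with lengths [22, 22, 22, 1, 1, 1] on {0,…,68}.
6 cycles on 69: each ℓ→(−1)^(ℓ−1), product (−1)^63 = -1.
The Jacobi symbol (7|69) = -1 (Zolotarev) agrees.

-1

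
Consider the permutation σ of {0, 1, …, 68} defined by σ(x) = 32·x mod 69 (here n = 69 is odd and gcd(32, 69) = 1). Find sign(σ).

Trace 62: π^k(62) = [62, 52, 8, 49, 50, 13, 2] for k=0..6.
Decompose π into cycles: lengths [22, 22, 11, 11, 2, 1] (6 cycles, including the fixed point 0).
69 − 6 = 63 transpositions; sign(π) = (−1)^63 = -1.

-1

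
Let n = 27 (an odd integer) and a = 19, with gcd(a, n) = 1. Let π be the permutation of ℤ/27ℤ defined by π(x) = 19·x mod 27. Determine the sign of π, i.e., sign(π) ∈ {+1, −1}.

+1

Orbit of 19 under x↦19x: [19, 10, 1]… (length divides ord_27(19)).
Cycle type of π: 3×6 + 1×9; total 15 cycles.
15 cycles on 27: each ℓ→(−1)^(ℓ−1), product (−1)^12 = +1.
The Jacobi symbol (19|27) = +1 (Zolotarev) agrees.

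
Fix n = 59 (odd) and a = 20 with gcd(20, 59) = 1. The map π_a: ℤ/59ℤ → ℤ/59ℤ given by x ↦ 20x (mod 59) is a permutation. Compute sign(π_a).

Orbit of 36 under x↦20x: [36, 12, 4, 21, 7, 22, 27]… (length divides ord_59(20)).
The orbit structure of x ↦ 20x mod 59: 3 orbits of sizes [29, 29, 1].
sign(π) = (−1)^{n − #cycles} = (−1)^{59−3} = (−1)^56 = +1.

+1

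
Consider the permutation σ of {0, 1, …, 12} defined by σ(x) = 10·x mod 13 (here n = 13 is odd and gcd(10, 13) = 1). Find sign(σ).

Trace 4: π^k(4) = [4, 1, 10, 9, 12, 3] for k=0..5.
Cycle type of π: 6×2 + 1; total 3 cycles.
3 cycles on 13: each ℓ→(−1)^(ℓ−1), product (−1)^10 = +1.
The Jacobi symbol (10|13) = +1 (Zolotarev) agrees.

+1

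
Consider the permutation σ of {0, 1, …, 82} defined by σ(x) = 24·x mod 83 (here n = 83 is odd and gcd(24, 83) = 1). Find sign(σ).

-1

Orbit of 38 under x↦24x: [38, 82, 59, 5, 37, 58, 64]… (length divides ord_83(24)).
π_24 has 2 disjoint cycles with lengths [82, 1] on {0,…,82}.
2 cycles on 83: each ℓ→(−1)^(ℓ−1), product (−1)^81 = -1.
The Jacobi symbol (24|83) = -1 (Zolotarev) agrees.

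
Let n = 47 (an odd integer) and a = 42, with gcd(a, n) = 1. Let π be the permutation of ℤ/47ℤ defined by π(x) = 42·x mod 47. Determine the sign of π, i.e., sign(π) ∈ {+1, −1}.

+1

Start at x=21: 21 → 36 → 8 → 7 → 12 → 34 → 18 → … (one orbit).
Decompose π into cycles: lengths [23, 23, 1] (3 cycles, including the fixed point 0).
Σ(ℓ_i−1) = 47−3 = 44; sign = (−1)^44 = +1.
(42|47)_J = +1 (Zolotarev's lemma cross-check).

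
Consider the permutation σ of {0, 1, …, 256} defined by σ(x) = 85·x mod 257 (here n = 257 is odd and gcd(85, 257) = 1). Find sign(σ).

Trace 252: π^k(252) = [252, 89, 112, 11, 164, 62, 130] for k=0..6.
π_85 has 2 disjoint cycles with lengths [256, 1] on {0,…,256}.
Σ(ℓ_i−1) = 257−2 = 255; sign = (−1)^255 = -1.

-1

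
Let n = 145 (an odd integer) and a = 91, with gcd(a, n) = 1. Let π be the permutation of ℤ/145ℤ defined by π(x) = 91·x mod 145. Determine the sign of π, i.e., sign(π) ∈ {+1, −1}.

+1

Trace 111: π^k(111) = [111, 96, 36, 86, 141, 71, 81] for k=0..6.
The orbit structure of x ↦ 91x mod 145: 15 orbits of sizes [14, 14, 14, 14, 14, 14, 14, 14, 14, 14, 1, 1, 1, 1, 1].
Σ(ℓ_i−1) = 145−15 = 130; sign = (−1)^130 = +1.
Zolotarev: (91|145) = +1, matching the cycle-count sign.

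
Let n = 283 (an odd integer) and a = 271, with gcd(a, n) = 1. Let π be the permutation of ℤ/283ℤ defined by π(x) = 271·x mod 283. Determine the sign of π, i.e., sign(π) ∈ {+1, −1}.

+1

Orbit of 94 under x↦271x: [94, 4, 235, 10, 163, 25, 266]… (length divides ord_283(271)).
Cycle lengths of π_271 on ℤ/283ℤ: [141, 141, 1]; 3 cycles in total.
sign(π) = (−1)^{n − #cycles} = (−1)^{283−3} = (−1)^280 = +1.
The Jacobi symbol (271|283) = +1 (Zolotarev) agrees.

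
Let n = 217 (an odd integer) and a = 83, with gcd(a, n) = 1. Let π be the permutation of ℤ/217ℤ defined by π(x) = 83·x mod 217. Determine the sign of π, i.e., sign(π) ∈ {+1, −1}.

Trace 190: π^k(190) = [190, 146, 183, 216, 134, 55, 8] for k=0..6.
Decompose π into cycles: lengths [30, 30, 30, 30, 30, 30, 30, 2, 2, 2, 1] (11 cycles, including the fixed point 0).
With 11 cycles on 217 points, sign = (−1)^{217−11} = +1.
Zolotarev: (83|217) = +1, matching the cycle-count sign.

+1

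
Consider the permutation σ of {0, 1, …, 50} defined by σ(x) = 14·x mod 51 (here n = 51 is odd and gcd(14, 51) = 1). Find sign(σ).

+1

Start at x=43: 43 → 41 → 13 → 29 → 49 → 23 → 16 → … (one orbit).
Decompose π into cycles: lengths [16, 16, 16, 2, 1] (5 cycles, including the fixed point 0).
Σ(ℓ_i−1) = 51−5 = 46; sign = (−1)^46 = +1.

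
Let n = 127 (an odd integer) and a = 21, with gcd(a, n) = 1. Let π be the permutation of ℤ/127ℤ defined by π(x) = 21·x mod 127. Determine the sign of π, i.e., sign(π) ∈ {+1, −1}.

+1

Trace 103: π^k(103) = [103, 4, 84, 113, 87, 49, 13] for k=0..6.
The orbit structure of x ↦ 21x mod 127: 3 orbits of sizes [63, 63, 1].
sign(π) = (−1)^{n − #cycles} = (−1)^{127−3} = (−1)^124 = +1.
Check: (21/127) = +1 by Zolotarev.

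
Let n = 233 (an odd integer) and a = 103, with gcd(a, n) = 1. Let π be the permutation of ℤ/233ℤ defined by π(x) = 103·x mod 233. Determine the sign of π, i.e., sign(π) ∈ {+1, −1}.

-1

Orbit of 110 under x↦103x: [110, 146, 126, 163, 13, 174, 214]… (length divides ord_233(103)).
Cycle lengths of π_103 on ℤ/233ℤ: [232, 1]; 2 cycles in total.
233 − 2 = 231 transpositions; sign(π) = (−1)^231 = -1.
Zolotarev: (103|233) = -1, matching the cycle-count sign.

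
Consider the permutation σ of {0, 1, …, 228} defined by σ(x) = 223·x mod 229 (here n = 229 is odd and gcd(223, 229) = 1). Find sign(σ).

-1

Trace 175: π^k(175) = [175, 95, 117, 214, 90, 147, 34] for k=0..6.
π_223 has 2 disjoint cycles with lengths [228, 1] on {0,…,228}.
With 2 cycles on 229 points, sign = (−1)^{229−2} = -1.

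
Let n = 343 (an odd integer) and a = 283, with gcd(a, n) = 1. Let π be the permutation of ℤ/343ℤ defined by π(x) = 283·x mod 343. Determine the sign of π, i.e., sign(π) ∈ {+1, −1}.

-1

Trace 10: π^k(10) = [10, 86, 328, 214, 194, 22, 52] for k=0..6.
4 cycles of lengths [294, 42, 6, 1].
Σ(ℓ_i−1) = 343−4 = 339; sign = (−1)^339 = -1.
Check: (283/343) = -1 by Zolotarev.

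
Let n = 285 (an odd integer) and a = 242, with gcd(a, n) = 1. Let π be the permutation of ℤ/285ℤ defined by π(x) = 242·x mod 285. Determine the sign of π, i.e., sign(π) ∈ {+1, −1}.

-1

Trace 244: π^k(244) = [244, 53, 1, 242, 139, 8, 226] for k=0..6.
Cycle type of π: 36×6 + 18×3 + 4×3 + 2 + 1; total 14 cycles.
Σ(ℓ_i−1) = 285−14 = 271; sign = (−1)^271 = -1.
(242|285)_J = -1 (Zolotarev's lemma cross-check).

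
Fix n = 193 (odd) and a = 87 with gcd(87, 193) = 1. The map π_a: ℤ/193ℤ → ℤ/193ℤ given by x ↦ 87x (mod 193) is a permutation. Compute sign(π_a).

-1

Start at x=74: 74 → 69 → 20 → 3 → 68 → 126 → 154 → … (one orbit).
The orbit structure of x ↦ 87x mod 193: 4 orbits of sizes [64, 64, 64, 1].
sign(π) = (−1)^{n − #cycles} = (−1)^{193−4} = (−1)^189 = -1.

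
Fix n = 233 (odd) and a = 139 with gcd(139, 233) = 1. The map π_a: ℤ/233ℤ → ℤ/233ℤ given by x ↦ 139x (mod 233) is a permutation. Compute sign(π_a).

Orbit of 121 under x↦139x: [121, 43, 152, 158, 60, 185, 85]… (length divides ord_233(139)).
2 cycles of lengths [232, 1].
233 − 2 = 231 transpositions; sign(π) = (−1)^231 = -1.
Check: (139/233) = -1 by Zolotarev.

-1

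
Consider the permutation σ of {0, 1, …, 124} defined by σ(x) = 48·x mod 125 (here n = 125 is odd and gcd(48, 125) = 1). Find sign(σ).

Trace 8: π^k(8) = [8, 9, 57, 111, 78, 119, 87] for k=0..6.
Decompose π into cycles: lengths [100, 20, 4, 1] (4 cycles, including the fixed point 0).
sign(π) = (−1)^{n − #cycles} = (−1)^{125−4} = (−1)^121 = -1.

-1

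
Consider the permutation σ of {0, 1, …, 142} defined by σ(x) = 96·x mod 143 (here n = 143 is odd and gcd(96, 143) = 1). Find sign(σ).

+1

Start at x=21: 21 → 14 → 57 → 38 → 73 → 1 → 96 → … (one orbit).
11 cycles of lengths [20, 20, 20, 20, 20, 20, 10, 4, 4, 4, 1].
Σ(ℓ_i−1) = 143−11 = 132; sign = (−1)^132 = +1.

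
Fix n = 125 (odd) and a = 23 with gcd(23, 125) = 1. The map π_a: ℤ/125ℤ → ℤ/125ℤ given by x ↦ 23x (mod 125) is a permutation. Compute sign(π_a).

Start at x=41: 41 → 68 → 64 → 97 → 106 → 63 → 74 → … (one orbit).
Cycle type of π: 100 + 20 + 4 + 1; total 4 cycles.
With 4 cycles on 125 points, sign = (−1)^{125−4} = -1.

-1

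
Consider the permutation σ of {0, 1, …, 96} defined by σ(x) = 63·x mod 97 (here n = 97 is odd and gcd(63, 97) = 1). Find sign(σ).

Start at x=78: 78 → 64 → 55 → 70 → 45 → 22 → 28 → … (one orbit).
Cycle lengths of π_63 on ℤ/97ℤ: [32, 32, 32, 1]; 4 cycles in total.
n − c = 97 − 4 = 93; sign = (−1)^93 = -1.
(63|97)_J = -1 (Zolotarev's lemma cross-check).

-1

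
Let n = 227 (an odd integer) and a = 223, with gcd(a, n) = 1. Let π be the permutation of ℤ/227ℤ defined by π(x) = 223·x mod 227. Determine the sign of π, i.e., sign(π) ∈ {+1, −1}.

Orbit of 92 under x↦223x: [92, 86, 110, 14, 171, 224, 12]… (length divides ord_227(223)).
Cycle lengths of π_223 on ℤ/227ℤ: [226, 1]; 2 cycles in total.
Σ(ℓ_i−1) = 227−2 = 225; sign = (−1)^225 = -1.
Zolotarev: (223|227) = -1, matching the cycle-count sign.

-1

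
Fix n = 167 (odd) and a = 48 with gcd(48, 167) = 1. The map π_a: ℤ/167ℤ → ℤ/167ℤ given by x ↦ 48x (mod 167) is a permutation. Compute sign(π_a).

Orbit of 16 under x↦48x: [16, 100, 124, 107, 126, 36, 58]… (length divides ord_167(48)).
Cycle lengths of π_48 on ℤ/167ℤ: [83, 83, 1]; 3 cycles in total.
sign(π) = (−1)^{n − #cycles} = (−1)^{167−3} = (−1)^164 = +1.
Zolotarev: (48|167) = +1, matching the cycle-count sign.

+1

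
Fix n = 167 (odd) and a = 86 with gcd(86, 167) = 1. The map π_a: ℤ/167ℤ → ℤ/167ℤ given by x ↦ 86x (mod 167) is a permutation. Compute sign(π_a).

-1

Orbit of 150 under x↦86x: [150, 41, 19, 131, 77, 109, 22]… (length divides ord_167(86)).
2 cycles of lengths [166, 1].
167 − 2 = 165 transpositions; sign(π) = (−1)^165 = -1.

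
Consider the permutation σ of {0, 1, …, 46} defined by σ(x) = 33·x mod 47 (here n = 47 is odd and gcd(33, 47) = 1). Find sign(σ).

-1

Start at x=22: 22 → 21 → 35 → 27 → 45 → 28 → 31 → … (one orbit).
Decompose π into cycles: lengths [46, 1] (2 cycles, including the fixed point 0).
n − c = 47 − 2 = 45; sign = (−1)^45 = -1.
Check: (33/47) = -1 by Zolotarev.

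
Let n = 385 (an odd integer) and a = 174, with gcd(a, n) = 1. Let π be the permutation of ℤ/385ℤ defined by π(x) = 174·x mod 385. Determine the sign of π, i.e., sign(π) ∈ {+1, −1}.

-1

Orbit of 104 under x↦174x: [104, 1, 174, 246, 69, 71, 34]… (length divides ord_385(174)).
π_174 has 54 disjoint cycles with lengths [10, 10, 10, 10, 10, 10, 10, 10, 10, 10, 10, 10, 10, 10, 10, 10, 10, 10, 10, 10, 10, 10, 10, 10, 10, 10, 10, 10, 10, 10, 10, 10, 10, 10, 5, 5, 2, 2, 2, 2, 2, 2, 2, 2, 2, 2, 2, 2, 2, 2, 2, 2, 2, 1] on {0,…,384}.
385 − 54 = 331 transpositions; sign(π) = (−1)^331 = -1.
(174|385)_J = -1 (Zolotarev's lemma cross-check).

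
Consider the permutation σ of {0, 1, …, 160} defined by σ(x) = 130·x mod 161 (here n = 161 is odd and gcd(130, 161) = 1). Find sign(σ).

Trace 130: π^k(130) = [130, 156, 155, 25, 30, 36, 11] for k=0..6.
Decompose π into cycles: lengths [66, 66, 22, 3, 3, 1] (6 cycles, including the fixed point 0).
6 cycles on 161: each ℓ→(−1)^(ℓ−1), product (−1)^155 = -1.
Check: (130/161) = -1 by Zolotarev.

-1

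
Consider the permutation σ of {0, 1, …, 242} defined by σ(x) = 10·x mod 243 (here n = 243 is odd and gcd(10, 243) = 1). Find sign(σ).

Orbit of 190 under x↦10x: [190, 199, 46, 217, 226, 73, 1]… (length divides ord_243(10)).
27 cycles of lengths [27, 27, 27, 27, 27, 27, 9, 9, 9, 9, 9, 9, 3, 3, 3, 3, 3, 3, 1, 1, 1, 1, 1, 1, 1, 1, 1].
27 cycles on 243: each ℓ→(−1)^(ℓ−1), product (−1)^216 = +1.

+1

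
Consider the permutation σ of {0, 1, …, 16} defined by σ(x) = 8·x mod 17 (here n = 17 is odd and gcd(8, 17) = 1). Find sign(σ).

Start at x=16: 16 → 9 → 4 → 15 → 1 → 8 → 13 → … (one orbit).
Cycle type of π: 8×2 + 1; total 3 cycles.
17 − 3 = 14 transpositions; sign(π) = (−1)^14 = +1.
(8|17)_J = +1 (Zolotarev's lemma cross-check).

+1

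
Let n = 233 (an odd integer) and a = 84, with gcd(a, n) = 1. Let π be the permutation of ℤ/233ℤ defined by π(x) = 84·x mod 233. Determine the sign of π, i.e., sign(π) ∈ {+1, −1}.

-1

Orbit of 182 under x↦84x: [182, 143, 129, 118, 126, 99, 161]… (length divides ord_233(84)).
Cycle lengths of π_84 on ℤ/233ℤ: [232, 1]; 2 cycles in total.
2 cycles on 233: each ℓ→(−1)^(ℓ−1), product (−1)^231 = -1.
Via Zolotarev, sign(π_{84}) = (84|233) = -1.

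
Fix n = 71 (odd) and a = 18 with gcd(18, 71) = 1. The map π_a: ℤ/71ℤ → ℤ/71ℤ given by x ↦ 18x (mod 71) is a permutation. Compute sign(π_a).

+1

Orbit of 58 under x↦18x: [58, 50, 48, 12, 3, 54, 49]… (length divides ord_71(18)).
Cycle type of π: 35×2 + 1; total 3 cycles.
With 3 cycles on 71 points, sign = (−1)^{71−3} = +1.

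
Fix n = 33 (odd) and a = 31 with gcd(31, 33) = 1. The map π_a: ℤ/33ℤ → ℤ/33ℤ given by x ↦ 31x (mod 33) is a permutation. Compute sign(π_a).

Start at x=25: 25 → 16 → 1 → 31 → 4 → 25 (one orbit).
π_31 has 9 disjoint cycles with lengths [5, 5, 5, 5, 5, 5, 1, 1, 1] on {0,…,32}.
9 cycles on 33: each ℓ→(−1)^(ℓ−1), product (−1)^24 = +1.
Via Zolotarev, sign(π_{31}) = (31|33) = +1.

+1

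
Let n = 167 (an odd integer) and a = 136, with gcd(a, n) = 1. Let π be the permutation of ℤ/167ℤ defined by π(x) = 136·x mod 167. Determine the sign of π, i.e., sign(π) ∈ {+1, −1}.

-1

Trace 29: π^k(29) = [29, 103, 147, 119, 152, 131, 114] for k=0..6.
The orbit structure of x ↦ 136x mod 167: 2 orbits of sizes [166, 1].
2 cycles on 167: each ℓ→(−1)^(ℓ−1), product (−1)^165 = -1.
Check: (136/167) = -1 by Zolotarev.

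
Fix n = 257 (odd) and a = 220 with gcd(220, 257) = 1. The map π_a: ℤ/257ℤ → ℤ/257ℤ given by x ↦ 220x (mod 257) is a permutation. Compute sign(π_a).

-1

Start at x=99: 99 → 192 → 92 → 194 → 18 → 105 → 227 → … (one orbit).
Cycle type of π: 256 + 1; total 2 cycles.
n − c = 257 − 2 = 255; sign = (−1)^255 = -1.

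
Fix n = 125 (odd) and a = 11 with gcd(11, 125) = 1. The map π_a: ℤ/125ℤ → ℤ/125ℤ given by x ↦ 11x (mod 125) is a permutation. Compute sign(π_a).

+1

Start at x=111: 111 → 96 → 56 → 116 → 26 → 36 → 21 → … (one orbit).
Cycle type of π: 25×4 + 5×4 + 1×5; total 13 cycles.
n − c = 125 − 13 = 112; sign = (−1)^112 = +1.
Zolotarev: (11|125) = +1, matching the cycle-count sign.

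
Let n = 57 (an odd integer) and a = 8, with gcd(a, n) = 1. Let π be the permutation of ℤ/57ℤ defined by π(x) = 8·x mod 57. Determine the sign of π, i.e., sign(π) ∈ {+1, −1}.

Trace 7: π^k(7) = [7, 56, 49, 50, 1, 8] for k=0..5.
π_8 has 11 disjoint cycles with lengths [6, 6, 6, 6, 6, 6, 6, 6, 6, 2, 1] on {0,…,56}.
57 − 11 = 46 transpositions; sign(π) = (−1)^46 = +1.
Via Zolotarev, sign(π_{8}) = (8|57) = +1.

+1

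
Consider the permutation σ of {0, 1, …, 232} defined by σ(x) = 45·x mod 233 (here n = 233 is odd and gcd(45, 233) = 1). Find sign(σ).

Orbit of 182 under x↦45x: [182, 35, 177, 43, 71, 166, 14]… (length divides ord_233(45)).
π_45 has 2 disjoint cycles with lengths [232, 1] on {0,…,232}.
233 − 2 = 231 transpositions; sign(π) = (−1)^231 = -1.

-1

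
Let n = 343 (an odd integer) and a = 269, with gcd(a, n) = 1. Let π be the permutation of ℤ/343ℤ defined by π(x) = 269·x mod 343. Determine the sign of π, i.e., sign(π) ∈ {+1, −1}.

-1

Start at x=216: 216 → 137 → 152 → 71 → 234 → 177 → 279 → … (one orbit).
Cycle type of π: 294 + 42 + 6 + 1; total 4 cycles.
sign(π) = (−1)^{n − #cycles} = (−1)^{343−4} = (−1)^339 = -1.
Zolotarev: (269|343) = -1, matching the cycle-count sign.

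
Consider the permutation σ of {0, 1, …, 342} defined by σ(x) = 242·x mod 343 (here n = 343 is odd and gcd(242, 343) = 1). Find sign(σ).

+1

Orbit of 184 under x↦242x: [184, 281, 88, 30, 57, 74, 72]… (length divides ord_343(242)).
Cycle lengths of π_242 on ℤ/343ℤ: [147, 147, 21, 21, 3, 3, 1]; 7 cycles in total.
n − c = 343 − 7 = 336; sign = (−1)^336 = +1.
Zolotarev: (242|343) = +1, matching the cycle-count sign.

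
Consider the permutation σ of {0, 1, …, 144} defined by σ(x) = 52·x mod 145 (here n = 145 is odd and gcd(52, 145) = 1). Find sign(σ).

-1

Trace 16: π^k(16) = [16, 107, 54, 53, 1, 52, 94] for k=0..6.
Decompose π into cycles: lengths [28, 28, 28, 28, 7, 7, 7, 7, 4, 1] (10 cycles, including the fixed point 0).
With 10 cycles on 145 points, sign = (−1)^{145−10} = -1.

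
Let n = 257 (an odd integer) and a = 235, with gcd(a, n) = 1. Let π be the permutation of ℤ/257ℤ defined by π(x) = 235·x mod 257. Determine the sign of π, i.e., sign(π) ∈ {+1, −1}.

+1

Orbit of 134 under x↦235x: [134, 136, 92, 32, 67, 68, 46]… (length divides ord_257(235)).
Cycle lengths of π_235 on ℤ/257ℤ: [64, 64, 64, 64, 1]; 5 cycles in total.
With 5 cycles on 257 points, sign = (−1)^{257−5} = +1.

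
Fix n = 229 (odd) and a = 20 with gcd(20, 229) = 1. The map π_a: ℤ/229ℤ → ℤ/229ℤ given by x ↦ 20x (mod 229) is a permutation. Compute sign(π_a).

Trace 173: π^k(173) = [173, 25, 42, 153, 83, 57, 224] for k=0..6.
Decompose π into cycles: lengths [57, 57, 57, 57, 1] (5 cycles, including the fixed point 0).
5 cycles on 229: each ℓ→(−1)^(ℓ−1), product (−1)^224 = +1.
(20|229)_J = +1 (Zolotarev's lemma cross-check).

+1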